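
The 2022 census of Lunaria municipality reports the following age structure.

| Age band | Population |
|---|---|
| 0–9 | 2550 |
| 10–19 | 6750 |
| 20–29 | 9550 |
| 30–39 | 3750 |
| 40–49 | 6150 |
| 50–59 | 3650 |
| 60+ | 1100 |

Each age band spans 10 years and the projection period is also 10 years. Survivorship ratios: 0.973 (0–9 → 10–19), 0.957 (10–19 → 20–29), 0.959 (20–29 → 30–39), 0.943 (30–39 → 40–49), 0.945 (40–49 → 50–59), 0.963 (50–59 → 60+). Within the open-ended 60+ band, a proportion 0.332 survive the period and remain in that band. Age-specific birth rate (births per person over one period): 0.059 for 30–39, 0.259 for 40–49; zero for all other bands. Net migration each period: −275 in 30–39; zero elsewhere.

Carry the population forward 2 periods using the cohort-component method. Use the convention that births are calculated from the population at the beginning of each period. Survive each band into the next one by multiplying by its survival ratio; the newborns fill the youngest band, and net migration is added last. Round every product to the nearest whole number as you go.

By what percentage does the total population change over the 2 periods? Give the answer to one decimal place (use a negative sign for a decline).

— Period 1 —
Births: 3750 × 0.059 = 221  |  6150 × 0.259 = 1593 → total 1814
10–19: 2550 × 0.973 = 2481
20–29: 6750 × 0.957 = 6460
30–39: 9550 × 0.959 = 9158
40–49: 3750 × 0.943 = 3536
50–59: 6150 × 0.945 = 5812
60+: 3650 × 0.963 + 1100 × 0.332 = 3515 + 365 = 3880
Net migration: 30–39 − 275 → 8883
End of period: [1814, 2481, 6460, 8883, 3536, 5812, 3880]
— Period 2 —
Births: 8883 × 0.059 = 524  |  3536 × 0.259 = 916 → total 1440
10–19: 1814 × 0.973 = 1765
20–29: 2481 × 0.957 = 2374
30–39: 6460 × 0.959 = 6195
40–49: 8883 × 0.943 = 8377
50–59: 3536 × 0.945 = 3342
60+: 5812 × 0.963 + 3880 × 0.332 = 5597 + 1288 = 6885
Net migration: 30–39 − 275 → 5920
End of period: [1440, 1765, 2374, 5920, 8377, 3342, 6885]
Total: 33500 → 30103; change = -3397; percentage change = -10.1%

-10.1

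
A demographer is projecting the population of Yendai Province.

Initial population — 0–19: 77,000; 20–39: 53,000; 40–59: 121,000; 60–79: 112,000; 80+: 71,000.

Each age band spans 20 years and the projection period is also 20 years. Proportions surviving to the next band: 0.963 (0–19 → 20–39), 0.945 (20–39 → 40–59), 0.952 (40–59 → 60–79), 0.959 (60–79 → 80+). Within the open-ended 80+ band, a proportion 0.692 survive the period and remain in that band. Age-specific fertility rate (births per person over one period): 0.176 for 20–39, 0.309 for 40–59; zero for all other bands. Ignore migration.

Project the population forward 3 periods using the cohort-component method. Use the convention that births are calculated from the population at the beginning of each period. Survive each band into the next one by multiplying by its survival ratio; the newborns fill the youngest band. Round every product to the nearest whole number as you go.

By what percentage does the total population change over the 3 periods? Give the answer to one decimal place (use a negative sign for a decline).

— Period 1 —
Births: 53000 × 0.176 = 9328, 121000 × 0.309 = 37389 ⇒ total 46717
20–39: 77000 × 0.963 = 74151
40–59: 53000 × 0.945 = 50085
60–79: 121000 × 0.952 = 115192
80+: 112000 × 0.959 + 71000 × 0.692 = 107408 + 49132 = 156540
End of period: [46717, 74151, 50085, 115192, 156540]
— Period 2 —
Births: 74151 × 0.176 = 13051, 50085 × 0.309 = 15476 ⇒ total 28527
20–39: 46717 × 0.963 = 44988
40–59: 74151 × 0.945 = 70073
60–79: 50085 × 0.952 = 47681
80+: 115192 × 0.959 + 156540 × 0.692 = 110469 + 108326 = 218795
End of period: [28527, 44988, 70073, 47681, 218795]
— Period 3 —
Births: 44988 × 0.176 = 7918, 70073 × 0.309 = 21653 ⇒ total 29571
20–39: 28527 × 0.963 = 27472
40–59: 44988 × 0.945 = 42514
60–79: 70073 × 0.952 = 66709
80+: 47681 × 0.959 + 218795 × 0.692 = 45726 + 151406 = 197132
End of period: [29571, 27472, 42514, 66709, 197132]
Total: 434000 → 363398; change = -70602; percentage change = -16.3%

-16.3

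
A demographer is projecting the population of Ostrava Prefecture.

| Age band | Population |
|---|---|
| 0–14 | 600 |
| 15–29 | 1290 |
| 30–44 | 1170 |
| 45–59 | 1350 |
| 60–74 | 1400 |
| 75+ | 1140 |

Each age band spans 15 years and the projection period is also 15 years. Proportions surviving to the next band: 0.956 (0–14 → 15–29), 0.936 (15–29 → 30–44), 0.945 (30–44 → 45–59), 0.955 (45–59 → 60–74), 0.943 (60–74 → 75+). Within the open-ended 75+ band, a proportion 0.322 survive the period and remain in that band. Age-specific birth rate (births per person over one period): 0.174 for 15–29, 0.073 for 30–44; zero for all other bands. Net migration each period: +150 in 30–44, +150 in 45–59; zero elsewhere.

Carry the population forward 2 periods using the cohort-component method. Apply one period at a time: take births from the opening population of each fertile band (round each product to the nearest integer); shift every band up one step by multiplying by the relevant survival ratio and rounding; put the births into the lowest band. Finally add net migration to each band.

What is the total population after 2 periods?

Numbering the groups 1..6 from youngest to oldest:
[period 1]
Births: 1290 × 0.174 = 224, 1170 × 0.073 = 85 → 309
Group 2: 600 × 0.956 = 574
Group 3: 1290 × 0.936 = 1207
Group 4: 1170 × 0.945 = 1106
Group 5: 1350 × 0.955 = 1289
Group 6: 1400 × 0.943 + 1140 × 0.322 = 1320 + 367 = 1687
Net migration: Group 3 + 150 → 1357; Group 4 + 150 → 1256
End of period: [309, 574, 1357, 1256, 1289, 1687]
[period 2]
Births: 574 × 0.174 = 100, 1357 × 0.073 = 99 → 199
Group 2: 309 × 0.956 = 295
Group 3: 574 × 0.936 = 537
Group 4: 1357 × 0.945 = 1282
Group 5: 1256 × 0.955 = 1199
Group 6: 1289 × 0.943 + 1687 × 0.322 = 1216 + 543 = 1759
Net migration: Group 3 + 150 → 687; Group 4 + 150 → 1432
End of period: [199, 295, 687, 1432, 1199, 1759]
Total after period 2: 199 + 295 + 687 + 1432 + 1199 + 1759 = 5571

5571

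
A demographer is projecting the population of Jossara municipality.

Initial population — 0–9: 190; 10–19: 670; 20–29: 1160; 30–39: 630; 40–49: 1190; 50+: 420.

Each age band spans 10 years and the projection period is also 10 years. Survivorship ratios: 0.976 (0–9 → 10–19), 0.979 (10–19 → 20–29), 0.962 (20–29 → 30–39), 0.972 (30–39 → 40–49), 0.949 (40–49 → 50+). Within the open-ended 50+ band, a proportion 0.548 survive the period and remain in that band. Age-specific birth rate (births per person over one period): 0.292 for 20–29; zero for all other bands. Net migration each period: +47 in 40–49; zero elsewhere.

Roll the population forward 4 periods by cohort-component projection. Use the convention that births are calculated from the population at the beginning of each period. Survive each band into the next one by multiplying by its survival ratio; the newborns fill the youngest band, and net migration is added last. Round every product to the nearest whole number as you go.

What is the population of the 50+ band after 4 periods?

1626

(Groups numbered youngest = 1 to oldest = 6.)
[period 1]
Births: 1160 × 0.292 = 339
Group 2: 190 × 0.976 = 185
Group 3: 670 × 0.979 = 656
Group 4: 1160 × 0.962 = 1116
Group 5: 630 × 0.972 = 612
Group 6: 1190 × 0.949 + 420 × 0.548 = 1129 + 230 = 1359
Net migration: Group 5 + 47 → 659
End of period: [339, 185, 656, 1116, 659, 1359]
[period 2]
Births: 656 × 0.292 = 192
Group 2: 339 × 0.976 = 331
Group 3: 185 × 0.979 = 181
Group 4: 656 × 0.962 = 631
Group 5: 1116 × 0.972 = 1085
Group 6: 659 × 0.949 + 1359 × 0.548 = 625 + 745 = 1370
Net migration: Group 5 + 47 → 1132
End of period: [192, 331, 181, 631, 1132, 1370]
[period 3]
Births: 181 × 0.292 = 53
Group 2: 192 × 0.976 = 187
Group 3: 331 × 0.979 = 324
Group 4: 181 × 0.962 = 174
Group 5: 631 × 0.972 = 613
Group 6: 1132 × 0.949 + 1370 × 0.548 = 1074 + 751 = 1825
Net migration: Group 5 + 47 → 660
End of period: [53, 187, 324, 174, 660, 1825]
[period 4]
Births: 324 × 0.292 = 95
Group 2: 53 × 0.976 = 52
Group 3: 187 × 0.979 = 183
Group 4: 324 × 0.962 = 312
Group 5: 174 × 0.972 = 169
Group 6: 660 × 0.949 + 1825 × 0.548 = 626 + 1000 = 1626
Net migration: Group 5 + 47 → 216
End of period: [95, 52, 183, 312, 216, 1626]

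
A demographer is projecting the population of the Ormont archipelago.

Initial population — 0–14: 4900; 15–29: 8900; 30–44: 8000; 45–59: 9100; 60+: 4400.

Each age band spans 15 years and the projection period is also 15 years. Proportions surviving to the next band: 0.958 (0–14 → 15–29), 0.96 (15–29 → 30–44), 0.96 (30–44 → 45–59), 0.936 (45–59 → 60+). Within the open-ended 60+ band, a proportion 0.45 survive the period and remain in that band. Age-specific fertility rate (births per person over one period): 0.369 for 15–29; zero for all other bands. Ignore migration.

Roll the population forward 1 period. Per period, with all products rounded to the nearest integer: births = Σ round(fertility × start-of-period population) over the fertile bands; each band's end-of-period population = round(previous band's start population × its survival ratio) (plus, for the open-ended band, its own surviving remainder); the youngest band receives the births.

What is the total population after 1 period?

Numbering the groups 1..5 from youngest to oldest:
[period 1]
Births: 8900 × 0.369 = 3284
Group 2: 4900 × 0.958 = 4694
Group 3: 8900 × 0.96 = 8544
Group 4: 8000 × 0.96 = 7680
Group 5: 9100 × 0.936 + 4400 × 0.45 = 8518 + 1980 = 10498
Population now: 0–14=3284, 15–29=4694, 30–44=8544, 45–59=7680, 60+=10498
Total after period 1: 3284 + 4694 + 8544 + 7680 + 10498 = 34700

34700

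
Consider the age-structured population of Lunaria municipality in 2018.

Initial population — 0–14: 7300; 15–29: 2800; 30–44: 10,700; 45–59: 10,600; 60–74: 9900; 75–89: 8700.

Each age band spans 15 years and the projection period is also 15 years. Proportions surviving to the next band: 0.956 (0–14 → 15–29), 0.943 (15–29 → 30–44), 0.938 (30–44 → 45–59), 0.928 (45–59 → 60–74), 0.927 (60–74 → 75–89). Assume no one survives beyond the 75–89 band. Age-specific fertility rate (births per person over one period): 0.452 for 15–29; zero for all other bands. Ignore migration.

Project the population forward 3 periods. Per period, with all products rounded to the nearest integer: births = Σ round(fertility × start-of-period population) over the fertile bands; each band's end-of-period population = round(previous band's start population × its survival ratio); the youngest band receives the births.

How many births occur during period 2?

3155

(Bands numbered youngest = 1 to oldest = 6.)
Period 1.
Births: 2800 × 0.452 = 1266
Band 2: 7300 × 0.956 = 6979
Band 3: 2800 × 0.943 = 2640
Band 4: 10700 × 0.938 = 10037
Band 5: 10600 × 0.928 = 9837
Band 6: 9900 × 0.927 = 9177
End of period: [1266, 6979, 2640, 10037, 9837, 9177]
Period 2.
Births: 6979 × 0.452 = 3155
Band 2: 1266 × 0.956 = 1210
Band 3: 6979 × 0.943 = 6581
Band 4: 2640 × 0.938 = 2476
Band 5: 10037 × 0.928 = 9314
Band 6: 9837 × 0.927 = 9119
End of period: [3155, 1210, 6581, 2476, 9314, 9119]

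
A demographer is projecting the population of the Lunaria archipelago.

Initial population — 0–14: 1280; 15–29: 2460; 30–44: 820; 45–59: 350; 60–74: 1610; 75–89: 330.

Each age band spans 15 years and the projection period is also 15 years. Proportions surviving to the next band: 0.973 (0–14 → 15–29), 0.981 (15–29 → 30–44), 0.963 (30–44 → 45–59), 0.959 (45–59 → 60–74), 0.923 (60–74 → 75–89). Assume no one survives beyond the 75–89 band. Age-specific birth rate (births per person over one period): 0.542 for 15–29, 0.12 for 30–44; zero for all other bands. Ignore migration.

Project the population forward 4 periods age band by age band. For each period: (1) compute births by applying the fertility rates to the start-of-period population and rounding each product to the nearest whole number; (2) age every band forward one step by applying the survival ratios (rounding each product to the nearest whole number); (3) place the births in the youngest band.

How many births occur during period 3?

Let band 1 be 0–14 through band 6 = 75–89.
After projecting period 1:
Births: 2460 × 0.542 = 1333  |  820 × 0.12 = 98 → 1431
Band 2: 1280 × 0.973 = 1245
Band 3: 2460 × 0.981 = 2413
Band 4: 820 × 0.963 = 790
Band 5: 350 × 0.959 = 336
Band 6: 1610 × 0.923 = 1486
Population now: 0–14=1431, 15–29=1245, 30–44=2413, 45–59=790, 60–74=336, 75–89=1486
After projecting period 2:
Births: 1245 × 0.542 = 675  |  2413 × 0.12 = 290 → 965
Band 2: 1431 × 0.973 = 1392
Band 3: 1245 × 0.981 = 1221
Band 4: 2413 × 0.963 = 2324
Band 5: 790 × 0.959 = 758
Band 6: 336 × 0.923 = 310
Population now: 0–14=965, 15–29=1392, 30–44=1221, 45–59=2324, 60–74=758, 75–89=310
After projecting period 3:
Births: 1392 × 0.542 = 754  |  1221 × 0.12 = 147 → 901
Band 2: 965 × 0.973 = 939
Band 3: 1392 × 0.981 = 1366
Band 4: 1221 × 0.963 = 1176
Band 5: 2324 × 0.959 = 2229
Band 6: 758 × 0.923 = 700
Population now: 0–14=901, 15–29=939, 30–44=1366, 45–59=1176, 60–74=2229, 75–89=700

901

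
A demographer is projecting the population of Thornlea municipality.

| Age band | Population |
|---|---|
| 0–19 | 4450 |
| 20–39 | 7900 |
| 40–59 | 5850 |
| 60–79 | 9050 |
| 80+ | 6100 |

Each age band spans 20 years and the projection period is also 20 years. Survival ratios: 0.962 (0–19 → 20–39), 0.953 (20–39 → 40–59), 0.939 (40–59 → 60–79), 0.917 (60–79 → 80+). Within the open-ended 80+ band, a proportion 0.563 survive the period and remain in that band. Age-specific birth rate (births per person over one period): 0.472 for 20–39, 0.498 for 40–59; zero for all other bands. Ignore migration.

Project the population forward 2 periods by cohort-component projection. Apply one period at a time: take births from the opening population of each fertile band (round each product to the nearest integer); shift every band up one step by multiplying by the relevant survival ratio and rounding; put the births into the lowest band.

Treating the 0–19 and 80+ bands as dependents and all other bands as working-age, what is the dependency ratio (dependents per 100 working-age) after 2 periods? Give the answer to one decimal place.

Call the bands 1 to 5, youngest first.
— Period 1 —
Births: 7900 × 0.472 = 3729, 5850 × 0.498 = 2913 ⇒ total 6642
Band 2: 4450 × 0.962 = 4281
Band 3: 7900 × 0.953 = 7529
Band 4: 5850 × 0.939 = 5493
Band 5: 9050 × 0.917 + 6100 × 0.563 = 8299 + 3434 = 11733
→ [6642, 4281, 7529, 5493, 11733]
— Period 2 —
Births: 4281 × 0.472 = 2021, 7529 × 0.498 = 3749 ⇒ total 5770
Band 2: 6642 × 0.962 = 6390
Band 3: 4281 × 0.953 = 4080
Band 4: 7529 × 0.939 = 7070
Band 5: 5493 × 0.917 + 11733 × 0.563 = 5037 + 6606 = 11643
→ [5770, 6390, 4080, 7070, 11643]
Dependents (band 0–19 + band 80+) = 5770 + 11643 = 17413; working-age = 17540; ratio = 17413/17540 × 100 = 99.3

99.3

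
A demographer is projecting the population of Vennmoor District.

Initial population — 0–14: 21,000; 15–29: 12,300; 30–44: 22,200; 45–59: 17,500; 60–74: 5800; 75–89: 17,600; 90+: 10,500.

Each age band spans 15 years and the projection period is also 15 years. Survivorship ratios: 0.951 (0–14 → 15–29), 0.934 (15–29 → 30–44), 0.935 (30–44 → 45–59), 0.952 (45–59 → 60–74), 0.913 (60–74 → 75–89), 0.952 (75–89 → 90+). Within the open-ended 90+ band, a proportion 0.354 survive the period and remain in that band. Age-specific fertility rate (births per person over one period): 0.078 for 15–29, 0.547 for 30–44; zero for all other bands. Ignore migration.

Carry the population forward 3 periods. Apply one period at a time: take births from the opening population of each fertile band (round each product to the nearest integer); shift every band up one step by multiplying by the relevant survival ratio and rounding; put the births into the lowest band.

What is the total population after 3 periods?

Call the bands 1 to 7, youngest first.
After projecting period 1:
Births: 12300 × 0.078 = 959 ; 22200 × 0.547 = 12143 ⇒ total 13102
Band 2: 21000 × 0.951 = 19971
Band 3: 12300 × 0.934 = 11488
Band 4: 22200 × 0.935 = 20757
Band 5: 17500 × 0.952 = 16660
Band 6: 5800 × 0.913 = 5295
Band 7: 17600 × 0.952 + 10500 × 0.354 = 16755 + 3717 = 20472
Population now: 0–14=13102, 15–29=19971, 30–44=11488, 45–59=20757, 60–74=16660, 75–89=5295, 90+=20472
After projecting period 2:
Births: 19971 × 0.078 = 1558 ; 11488 × 0.547 = 6284 ⇒ total 7842
Band 2: 13102 × 0.951 = 12460
Band 3: 19971 × 0.934 = 18653
Band 4: 11488 × 0.935 = 10741
Band 5: 20757 × 0.952 = 19761
Band 6: 16660 × 0.913 = 15211
Band 7: 5295 × 0.952 + 20472 × 0.354 = 5041 + 7247 = 12288
Population now: 0–14=7842, 15–29=12460, 30–44=18653, 45–59=10741, 60–74=19761, 75–89=15211, 90+=12288
After projecting period 3:
Births: 12460 × 0.078 = 972 ; 18653 × 0.547 = 10203 ⇒ total 11175
Band 2: 7842 × 0.951 = 7458
Band 3: 12460 × 0.934 = 11638
Band 4: 18653 × 0.935 = 17441
Band 5: 10741 × 0.952 = 10225
Band 6: 19761 × 0.913 = 18042
Band 7: 15211 × 0.952 + 12288 × 0.354 = 14481 + 4350 = 18831
Population now: 0–14=11175, 15–29=7458, 30–44=11638, 45–59=17441, 60–74=10225, 75–89=18042, 90+=18831
Total after period 3: 11175 + 7458 + 11638 + 17441 + 10225 + 18042 + 18831 = 94810

94810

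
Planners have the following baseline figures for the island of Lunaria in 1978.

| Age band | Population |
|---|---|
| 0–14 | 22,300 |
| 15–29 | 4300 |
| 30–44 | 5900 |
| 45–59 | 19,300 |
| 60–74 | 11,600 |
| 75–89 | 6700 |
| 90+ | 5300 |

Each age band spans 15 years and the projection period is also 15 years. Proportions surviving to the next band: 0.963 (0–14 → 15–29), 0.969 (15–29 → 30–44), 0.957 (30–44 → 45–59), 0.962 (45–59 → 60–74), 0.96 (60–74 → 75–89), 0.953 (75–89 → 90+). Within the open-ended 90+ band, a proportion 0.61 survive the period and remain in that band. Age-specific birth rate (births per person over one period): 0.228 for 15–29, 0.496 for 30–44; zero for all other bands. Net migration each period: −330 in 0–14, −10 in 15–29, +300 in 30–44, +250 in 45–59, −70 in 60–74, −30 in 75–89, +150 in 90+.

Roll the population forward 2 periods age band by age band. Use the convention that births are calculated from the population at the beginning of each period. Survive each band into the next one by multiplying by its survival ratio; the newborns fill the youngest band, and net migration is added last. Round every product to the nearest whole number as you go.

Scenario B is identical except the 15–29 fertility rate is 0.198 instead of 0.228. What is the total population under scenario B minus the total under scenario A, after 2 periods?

-769

Period 1:
Births: 4300 × 0.228 = 980 ; 5900 × 0.496 = 2926 — total 3906
15–29: 22300 × 0.963 = 21475
30–44: 4300 × 0.969 = 4167
45–59: 5900 × 0.957 = 5646
60–74: 19300 × 0.962 = 18567
75–89: 11600 × 0.96 = 11136
90+: 6700 × 0.953 + 5300 × 0.61 = 6385 + 3233 = 9618
Net migration: 0–14 − 330 → 3576; 15–29 − 10 → 21465; 30–44 + 300 → 4467; 45–59 + 250 → 5896; 60–74 − 70 → 18497; 75–89 − 30 → 11106; 90+ + 150 → 9768
End of period: [3576, 21465, 4467, 5896, 18497, 11106, 9768]
Period 2:
Births: 21465 × 0.228 = 4894 ; 4467 × 0.496 = 2216 — total 7110
15–29: 3576 × 0.963 = 3444
30–44: 21465 × 0.969 = 20800
45–59: 4467 × 0.957 = 4275
60–74: 5896 × 0.962 = 5672
75–89: 18497 × 0.96 = 17757
90+: 11106 × 0.953 + 9768 × 0.61 = 10584 + 5958 = 16542
Net migration: 0–14 − 330 → 6780; 15–29 − 10 → 3434; 30–44 + 300 → 21100; 45–59 + 250 → 4525; 60–74 − 70 → 5602; 75–89 − 30 → 17727; 90+ + 150 → 16692
End of period: [6780, 3434, 21100, 4525, 5602, 17727, 16692]
Scenario A total after 2 periods: 75860
Scenario B projection —
Period 1:
Births: 4300 × 0.198 = 851 ; 5900 × 0.496 = 2926 — total 3777
15–29: 22300 × 0.963 = 21475
30–44: 4300 × 0.969 = 4167
45–59: 5900 × 0.957 = 5646
60–74: 19300 × 0.962 = 18567
75–89: 11600 × 0.96 = 11136
90+: 6700 × 0.953 + 5300 × 0.61 = 6385 + 3233 = 9618
Net migration: 0–14 − 330 → 3447; 15–29 − 10 → 21465; 30–44 + 300 → 4467; 45–59 + 250 → 5896; 60–74 − 70 → 18497; 75–89 − 30 → 11106; 90+ + 150 → 9768
End of period: [3447, 21465, 4467, 5896, 18497, 11106, 9768]
Period 2:
Births: 21465 × 0.198 = 4250 ; 4467 × 0.496 = 2216 — total 6466
15–29: 3447 × 0.963 = 3319
30–44: 21465 × 0.969 = 20800
45–59: 4467 × 0.957 = 4275
60–74: 5896 × 0.962 = 5672
75–89: 18497 × 0.96 = 17757
90+: 11106 × 0.953 + 9768 × 0.61 = 10584 + 5958 = 16542
Net migration: 0–14 − 330 → 6136; 15–29 − 10 → 3309; 30–44 + 300 → 21100; 45–59 + 250 → 4525; 60–74 − 70 → 5602; 75–89 − 30 → 17727; 90+ + 150 → 16692
End of period: [6136, 3309, 21100, 4525, 5602, 17727, 16692]
Scenario B total after 2 periods: 75091
Difference B − A = 75091 − 75860 = -769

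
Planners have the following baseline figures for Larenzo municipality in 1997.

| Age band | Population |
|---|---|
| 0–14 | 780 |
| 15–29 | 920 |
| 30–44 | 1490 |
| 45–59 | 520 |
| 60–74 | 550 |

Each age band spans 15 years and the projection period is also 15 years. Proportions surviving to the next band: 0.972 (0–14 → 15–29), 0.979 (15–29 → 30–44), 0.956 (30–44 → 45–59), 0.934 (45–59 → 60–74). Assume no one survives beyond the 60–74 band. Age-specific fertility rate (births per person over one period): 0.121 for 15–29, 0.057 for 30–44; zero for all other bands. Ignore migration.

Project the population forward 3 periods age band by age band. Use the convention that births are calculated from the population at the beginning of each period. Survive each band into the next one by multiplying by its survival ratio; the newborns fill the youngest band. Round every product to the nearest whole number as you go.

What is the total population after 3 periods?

Call the groups 1 to 5, youngest first.
After projecting period 1:
Births: 920 × 0.121 = 111, 1490 × 0.057 = 85 → total 196
Group 2: 780 × 0.972 = 758
Group 3: 920 × 0.979 = 901
Group 4: 1490 × 0.956 = 1424
Group 5: 520 × 0.934 = 486
Population now: 0–14=196, 15–29=758, 30–44=901, 45–59=1424, 60–74=486
After projecting period 2:
Births: 758 × 0.121 = 92, 901 × 0.057 = 51 → total 143
Group 2: 196 × 0.972 = 191
Group 3: 758 × 0.979 = 742
Group 4: 901 × 0.956 = 861
Group 5: 1424 × 0.934 = 1330
Population now: 0–14=143, 15–29=191, 30–44=742, 45–59=861, 60–74=1330
After projecting period 3:
Births: 191 × 0.121 = 23, 742 × 0.057 = 42 → total 65
Group 2: 143 × 0.972 = 139
Group 3: 191 × 0.979 = 187
Group 4: 742 × 0.956 = 709
Group 5: 861 × 0.934 = 804
Population now: 0–14=65, 15–29=139, 30–44=187, 45–59=709, 60–74=804
Total after period 3: 65 + 139 + 187 + 709 + 804 = 1904

1904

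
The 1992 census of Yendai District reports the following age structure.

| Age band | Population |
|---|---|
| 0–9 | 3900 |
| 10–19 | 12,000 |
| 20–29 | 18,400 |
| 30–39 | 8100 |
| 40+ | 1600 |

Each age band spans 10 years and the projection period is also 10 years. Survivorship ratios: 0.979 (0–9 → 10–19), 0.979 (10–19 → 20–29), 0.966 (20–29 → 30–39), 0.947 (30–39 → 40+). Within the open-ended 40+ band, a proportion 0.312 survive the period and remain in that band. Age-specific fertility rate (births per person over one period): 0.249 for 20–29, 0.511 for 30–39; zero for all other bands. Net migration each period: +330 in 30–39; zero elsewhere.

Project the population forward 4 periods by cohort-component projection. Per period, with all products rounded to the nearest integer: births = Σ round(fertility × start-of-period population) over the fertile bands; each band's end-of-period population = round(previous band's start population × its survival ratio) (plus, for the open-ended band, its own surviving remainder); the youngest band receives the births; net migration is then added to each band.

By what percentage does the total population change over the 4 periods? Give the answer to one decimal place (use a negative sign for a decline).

-9.0

— Period 1 —
Births: 18400 × 0.249 = 4582 ; 8100 × 0.511 = 4139 → 8721
10–19: 3900 × 0.979 = 3818
20–29: 12000 × 0.979 = 11748
30–39: 18400 × 0.966 = 17774
40+: 8100 × 0.947 + 1600 × 0.312 = 7671 + 499 = 8170
Net migration: 30–39 + 330 → 18104
End of period: [8721, 3818, 11748, 18104, 8170]
— Period 2 —
Births: 11748 × 0.249 = 2925 ; 18104 × 0.511 = 9251 → 12176
10–19: 8721 × 0.979 = 8538
20–29: 3818 × 0.979 = 3738
30–39: 11748 × 0.966 = 11349
40+: 18104 × 0.947 + 8170 × 0.312 = 17144 + 2549 = 19693
Net migration: 30–39 + 330 → 11679
End of period: [12176, 8538, 3738, 11679, 19693]
— Period 3 —
Births: 3738 × 0.249 = 931 ; 11679 × 0.511 = 5968 → 6899
10–19: 12176 × 0.979 = 11920
20–29: 8538 × 0.979 = 8359
30–39: 3738 × 0.966 = 3611
40+: 11679 × 0.947 + 19693 × 0.312 = 11060 + 6144 = 17204
Net migration: 30–39 + 330 → 3941
End of period: [6899, 11920, 8359, 3941, 17204]
— Period 4 —
Births: 8359 × 0.249 = 2081 ; 3941 × 0.511 = 2014 → 4095
10–19: 6899 × 0.979 = 6754
20–29: 11920 × 0.979 = 11670
30–39: 8359 × 0.966 = 8075
40+: 3941 × 0.947 + 17204 × 0.312 = 3732 + 5368 = 9100
Net migration: 30–39 + 330 → 8405
End of period: [4095, 6754, 11670, 8405, 9100]
Total: 44000 → 40024; change = -3976; percentage change = -9.0%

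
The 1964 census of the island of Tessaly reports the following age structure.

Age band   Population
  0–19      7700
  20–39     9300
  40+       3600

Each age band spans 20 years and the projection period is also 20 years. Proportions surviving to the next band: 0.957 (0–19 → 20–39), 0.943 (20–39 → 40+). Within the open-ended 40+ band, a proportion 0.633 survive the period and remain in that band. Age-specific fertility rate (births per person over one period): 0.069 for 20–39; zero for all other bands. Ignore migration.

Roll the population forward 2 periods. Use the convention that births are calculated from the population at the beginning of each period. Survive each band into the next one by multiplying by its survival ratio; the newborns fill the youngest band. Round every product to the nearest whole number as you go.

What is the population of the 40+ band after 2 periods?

13943

Let group 1 be 0–19 through group 3 = 40+.
Period 1.
Births: 9300 × 0.069 = 642
Group 2: 7700 × 0.957 = 7369
Group 3: 9300 × 0.943 + 3600 × 0.633 = 8770 + 2279 = 11049
End of period: [642, 7369, 11049]
Period 2.
Births: 7369 × 0.069 = 508
Group 2: 642 × 0.957 = 614
Group 3: 7369 × 0.943 + 11049 × 0.633 = 6949 + 6994 = 13943
End of period: [508, 614, 13943]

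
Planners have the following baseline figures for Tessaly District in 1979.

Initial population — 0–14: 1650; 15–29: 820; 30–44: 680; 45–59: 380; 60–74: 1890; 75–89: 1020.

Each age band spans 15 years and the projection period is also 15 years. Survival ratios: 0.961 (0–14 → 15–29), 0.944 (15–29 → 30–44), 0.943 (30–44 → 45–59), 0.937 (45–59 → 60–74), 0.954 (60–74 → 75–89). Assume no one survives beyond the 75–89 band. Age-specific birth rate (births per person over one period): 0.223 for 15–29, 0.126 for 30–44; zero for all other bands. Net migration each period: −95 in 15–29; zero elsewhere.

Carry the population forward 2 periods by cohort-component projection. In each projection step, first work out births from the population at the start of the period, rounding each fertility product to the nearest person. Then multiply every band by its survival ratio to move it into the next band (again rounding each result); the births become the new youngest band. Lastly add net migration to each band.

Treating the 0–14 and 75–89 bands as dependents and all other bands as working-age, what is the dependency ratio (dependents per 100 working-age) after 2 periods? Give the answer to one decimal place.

26.5

After projecting period 1:
Births: 820 * 0.223 = 183  |  680 * 0.126 = 86 — total 269
15–29: 1650 * 0.961 = 1586
30–44: 820 * 0.944 = 774
45–59: 680 * 0.943 = 641
60–74: 380 * 0.937 = 356
75–89: 1890 * 0.954 = 1803
Net migration: 15–29 − 95 → 1491
Giving 269 / 1491 / 774 / 641 / 356 / 1803.
After projecting period 2:
Births: 1491 * 0.223 = 332  |  774 * 0.126 = 98 — total 430
15–29: 269 * 0.961 = 259
30–44: 1491 * 0.944 = 1408
45–59: 774 * 0.943 = 730
60–74: 641 * 0.937 = 601
75–89: 356 * 0.954 = 340
Net migration: 15–29 − 95 → 164
Giving 430 / 164 / 1408 / 730 / 601 / 340.
Dependents (band 0–14 + band 75–89) = 430 + 340 = 770; working-age = 2903; ratio = 770/2903 × 100 = 26.5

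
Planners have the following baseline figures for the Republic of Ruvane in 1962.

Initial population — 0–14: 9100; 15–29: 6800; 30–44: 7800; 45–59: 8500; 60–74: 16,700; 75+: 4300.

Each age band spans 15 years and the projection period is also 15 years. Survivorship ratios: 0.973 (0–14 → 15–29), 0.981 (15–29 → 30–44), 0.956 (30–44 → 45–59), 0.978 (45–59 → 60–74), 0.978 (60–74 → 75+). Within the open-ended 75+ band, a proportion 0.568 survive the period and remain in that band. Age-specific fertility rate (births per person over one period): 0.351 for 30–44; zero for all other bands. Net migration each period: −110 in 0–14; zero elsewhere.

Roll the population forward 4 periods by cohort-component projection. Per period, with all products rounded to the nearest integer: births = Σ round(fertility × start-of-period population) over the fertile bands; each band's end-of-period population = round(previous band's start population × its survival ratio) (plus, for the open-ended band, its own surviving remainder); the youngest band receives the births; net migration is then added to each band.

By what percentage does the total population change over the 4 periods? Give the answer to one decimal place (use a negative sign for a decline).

(Groups numbered youngest = 1 to oldest = 6.)
Period 1:
Births: 7800 × 0.351 = 2738
Group 2: 9100 × 0.973 = 8854
Group 3: 6800 × 0.981 = 6671
Group 4: 7800 × 0.956 = 7457
Group 5: 8500 × 0.978 = 8313
Group 6: 16700 × 0.978 + 4300 × 0.568 = 16333 + 2442 = 18775
Net migration: Group 1 − 110 → 2628
End of period: [2628, 8854, 6671, 7457, 8313, 18775]
Period 2:
Births: 6671 × 0.351 = 2342
Group 2: 2628 × 0.973 = 2557
Group 3: 8854 × 0.981 = 8686
Group 4: 6671 × 0.956 = 6377
Group 5: 7457 × 0.978 = 7293
Group 6: 8313 × 0.978 + 18775 × 0.568 = 8130 + 10664 = 18794
Net migration: Group 1 − 110 → 2232
End of period: [2232, 2557, 8686, 6377, 7293, 18794]
Period 3:
Births: 8686 × 0.351 = 3049
Group 2: 2232 × 0.973 = 2172
Group 3: 2557 × 0.981 = 2508
Group 4: 8686 × 0.956 = 8304
Group 5: 6377 × 0.978 = 6237
Group 6: 7293 × 0.978 + 18794 × 0.568 = 7133 + 10675 = 17808
Net migration: Group 1 − 110 → 2939
End of period: [2939, 2172, 2508, 8304, 6237, 17808]
Period 4:
Births: 2508 × 0.351 = 880
Group 2: 2939 × 0.973 = 2860
Group 3: 2172 × 0.981 = 2131
Group 4: 2508 × 0.956 = 2398
Group 5: 8304 × 0.978 = 8121
Group 6: 6237 × 0.978 + 17808 × 0.568 = 6100 + 10115 = 16215
Net migration: Group 1 − 110 → 770
End of period: [770, 2860, 2131, 2398, 8121, 16215]
Total: 53200 → 32495; change = -20705; percentage change = -38.9%

-38.9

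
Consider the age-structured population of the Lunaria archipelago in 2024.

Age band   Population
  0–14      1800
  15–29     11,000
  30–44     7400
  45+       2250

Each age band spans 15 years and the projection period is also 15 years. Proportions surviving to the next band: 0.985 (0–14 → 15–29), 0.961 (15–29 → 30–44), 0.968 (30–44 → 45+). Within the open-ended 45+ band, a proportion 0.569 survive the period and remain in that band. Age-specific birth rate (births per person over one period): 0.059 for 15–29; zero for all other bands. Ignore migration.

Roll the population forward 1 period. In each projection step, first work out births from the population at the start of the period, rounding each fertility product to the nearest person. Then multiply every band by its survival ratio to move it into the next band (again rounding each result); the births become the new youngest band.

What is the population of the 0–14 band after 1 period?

Let group 1 be 0–14 through group 4 = 45+.
After projecting period 1:
Births: 11000 × 0.059 = 649
Group 2: 1800 × 0.985 = 1773
Group 3: 11000 × 0.961 = 10571
Group 4: 7400 × 0.968 + 2250 × 0.569 = 7163 + 1280 = 8443
End of period: [649, 1773, 10571, 8443]

649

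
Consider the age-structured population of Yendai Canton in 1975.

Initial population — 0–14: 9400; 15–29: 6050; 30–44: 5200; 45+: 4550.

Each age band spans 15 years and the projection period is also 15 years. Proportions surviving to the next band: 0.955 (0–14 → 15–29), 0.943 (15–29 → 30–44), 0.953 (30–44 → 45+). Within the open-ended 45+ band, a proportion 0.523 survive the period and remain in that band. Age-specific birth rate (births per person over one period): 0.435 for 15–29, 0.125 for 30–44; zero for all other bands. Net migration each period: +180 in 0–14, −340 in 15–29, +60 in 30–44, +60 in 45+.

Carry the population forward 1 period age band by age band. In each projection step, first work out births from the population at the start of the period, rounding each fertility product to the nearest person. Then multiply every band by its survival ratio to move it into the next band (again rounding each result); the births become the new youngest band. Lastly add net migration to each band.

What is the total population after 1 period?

Call the bands 1 to 4, youngest first.
[period 1]
Births: 6050 * 0.435 = 2632  |  5200 * 0.125 = 650 ⇒ total 3282
Band 2: 9400 * 0.955 = 8977
Band 3: 6050 * 0.943 = 5705
Band 4: 5200 * 0.953 + 4550 * 0.523 = 4956 + 2380 = 7336
Net migration: Band 1 + 180 → 3462; Band 2 − 340 → 8637; Band 3 + 60 → 5765; Band 4 + 60 → 7396
End of period: [3462, 8637, 5765, 7396]
Total after period 1: 3462 + 8637 + 5765 + 7396 = 25260

25260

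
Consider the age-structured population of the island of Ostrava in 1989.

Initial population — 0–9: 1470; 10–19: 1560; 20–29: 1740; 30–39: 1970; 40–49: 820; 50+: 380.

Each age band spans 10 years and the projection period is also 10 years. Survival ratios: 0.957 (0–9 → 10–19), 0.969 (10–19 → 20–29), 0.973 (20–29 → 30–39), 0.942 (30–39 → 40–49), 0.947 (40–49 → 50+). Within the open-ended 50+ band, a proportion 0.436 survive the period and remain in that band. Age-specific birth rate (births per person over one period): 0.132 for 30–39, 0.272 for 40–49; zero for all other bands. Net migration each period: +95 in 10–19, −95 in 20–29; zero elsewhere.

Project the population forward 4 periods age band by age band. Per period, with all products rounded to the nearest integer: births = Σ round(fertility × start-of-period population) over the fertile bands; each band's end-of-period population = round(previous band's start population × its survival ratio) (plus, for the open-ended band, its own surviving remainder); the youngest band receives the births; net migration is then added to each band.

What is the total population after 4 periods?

5865

Numbering the groups 1..6 from youngest to oldest:
— Period 1 —
Births: 1970 × 0.132 = 260, 820 × 0.272 = 223 — total 483
Group 2: 1470 × 0.957 = 1407
Group 3: 1560 × 0.969 = 1512
Group 4: 1740 × 0.973 = 1693
Group 5: 1970 × 0.942 = 1856
Group 6: 820 × 0.947 + 380 × 0.436 = 777 + 166 = 943
Net migration: Group 2 + 95 → 1502; Group 3 − 95 → 1417
Giving 483 / 1502 / 1417 / 1693 / 1856 / 943.
— Period 2 —
Births: 1693 × 0.132 = 223, 1856 × 0.272 = 505 — total 728
Group 2: 483 × 0.957 = 462
Group 3: 1502 × 0.969 = 1455
Group 4: 1417 × 0.973 = 1379
Group 5: 1693 × 0.942 = 1595
Group 6: 1856 × 0.947 + 943 × 0.436 = 1758 + 411 = 2169
Net migration: Group 2 + 95 → 557; Group 3 − 95 → 1360
Giving 728 / 557 / 1360 / 1379 / 1595 / 2169.
— Period 3 —
Births: 1379 × 0.132 = 182, 1595 × 0.272 = 434 — total 616
Group 2: 728 × 0.957 = 697
Group 3: 557 × 0.969 = 540
Group 4: 1360 × 0.973 = 1323
Group 5: 1379 × 0.942 = 1299
Group 6: 1595 × 0.947 + 2169 × 0.436 = 1510 + 946 = 2456
Net migration: Group 2 + 95 → 792; Group 3 − 95 → 445
Giving 616 / 792 / 445 / 1323 / 1299 / 2456.
— Period 4 —
Births: 1323 × 0.132 = 175, 1299 × 0.272 = 353 — total 528
Group 2: 616 × 0.957 = 590
Group 3: 792 × 0.969 = 767
Group 4: 445 × 0.973 = 433
Group 5: 1323 × 0.942 = 1246
Group 6: 1299 × 0.947 + 2456 × 0.436 = 1230 + 1071 = 2301
Net migration: Group 2 + 95 → 685; Group 3 − 95 → 672
Giving 528 / 685 / 672 / 433 / 1246 / 2301.
Total after period 4: 528 + 685 + 672 + 433 + 1246 + 2301 = 5865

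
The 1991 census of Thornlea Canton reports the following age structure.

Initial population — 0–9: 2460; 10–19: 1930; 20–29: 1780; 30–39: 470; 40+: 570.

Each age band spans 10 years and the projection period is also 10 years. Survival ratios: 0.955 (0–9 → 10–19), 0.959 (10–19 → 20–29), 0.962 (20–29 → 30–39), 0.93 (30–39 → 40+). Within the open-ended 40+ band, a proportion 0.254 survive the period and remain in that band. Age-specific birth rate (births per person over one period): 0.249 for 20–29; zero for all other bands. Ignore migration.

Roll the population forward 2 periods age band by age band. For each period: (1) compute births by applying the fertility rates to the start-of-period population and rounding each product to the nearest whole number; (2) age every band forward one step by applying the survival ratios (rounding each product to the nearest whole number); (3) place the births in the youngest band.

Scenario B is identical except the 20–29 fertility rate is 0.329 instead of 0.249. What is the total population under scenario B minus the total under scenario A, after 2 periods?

285

— Period 1 —
Births: 1780 * 0.249 = 443
10–19: 2460 * 0.955 = 2349
20–29: 1930 * 0.959 = 1851
30–39: 1780 * 0.962 = 1712
40+: 470 * 0.93 + 570 * 0.254 = 437 + 145 = 582
End of period: [443, 2349, 1851, 1712, 582]
— Period 2 —
Births: 1851 * 0.249 = 461
10–19: 443 * 0.955 = 423
20–29: 2349 * 0.959 = 2253
30–39: 1851 * 0.962 = 1781
40+: 1712 * 0.93 + 582 * 0.254 = 1592 + 148 = 1740
End of period: [461, 423, 2253, 1781, 1740]
Scenario A total after 2 periods: 6658
Scenario B projection —
— Period 1 —
Births: 1780 * 0.329 = 586
10–19: 2460 * 0.955 = 2349
20–29: 1930 * 0.959 = 1851
30–39: 1780 * 0.962 = 1712
40+: 470 * 0.93 + 570 * 0.254 = 437 + 145 = 582
End of period: [586, 2349, 1851, 1712, 582]
— Period 2 —
Births: 1851 * 0.329 = 609
10–19: 586 * 0.955 = 560
20–29: 2349 * 0.959 = 2253
30–39: 1851 * 0.962 = 1781
40+: 1712 * 0.93 + 582 * 0.254 = 1592 + 148 = 1740
End of period: [609, 560, 2253, 1781, 1740]
Scenario B total after 2 periods: 6943
Difference B − A = 6943 − 6658 = 285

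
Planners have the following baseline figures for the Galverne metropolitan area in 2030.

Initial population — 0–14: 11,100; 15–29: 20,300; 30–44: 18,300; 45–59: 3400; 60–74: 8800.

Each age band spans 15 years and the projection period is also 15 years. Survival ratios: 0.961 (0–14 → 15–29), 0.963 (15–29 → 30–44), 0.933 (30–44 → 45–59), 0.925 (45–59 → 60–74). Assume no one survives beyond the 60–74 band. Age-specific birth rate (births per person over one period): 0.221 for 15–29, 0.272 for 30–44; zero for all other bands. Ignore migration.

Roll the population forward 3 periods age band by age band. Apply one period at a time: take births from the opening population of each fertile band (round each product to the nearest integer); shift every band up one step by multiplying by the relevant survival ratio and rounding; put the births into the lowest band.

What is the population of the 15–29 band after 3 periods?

7375

[period 1]
Births: 20300 × 0.221 = 4486  |  18300 × 0.272 = 4978 ⇒ total 9464
15–29: 11100 × 0.961 = 10667
30–44: 20300 × 0.963 = 19549
45–59: 18300 × 0.933 = 17074
60–74: 3400 × 0.925 = 3145
→ [9464, 10667, 19549, 17074, 3145]
[period 2]
Births: 10667 × 0.221 = 2357  |  19549 × 0.272 = 5317 ⇒ total 7674
15–29: 9464 × 0.961 = 9095
30–44: 10667 × 0.963 = 10272
45–59: 19549 × 0.933 = 18239
60–74: 17074 × 0.925 = 15793
→ [7674, 9095, 10272, 18239, 15793]
[period 3]
Births: 9095 × 0.221 = 2010  |  10272 × 0.272 = 2794 ⇒ total 4804
15–29: 7674 × 0.961 = 7375
30–44: 9095 × 0.963 = 8758
45–59: 10272 × 0.933 = 9584
60–74: 18239 × 0.925 = 16871
→ [4804, 7375, 8758, 9584, 16871]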